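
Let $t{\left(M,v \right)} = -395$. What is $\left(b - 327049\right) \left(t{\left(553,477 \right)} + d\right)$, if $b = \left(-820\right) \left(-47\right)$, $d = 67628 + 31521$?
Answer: $-28491417786$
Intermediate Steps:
$d = 99149$
$b = 38540$
$\left(b - 327049\right) \left(t{\left(553,477 \right)} + d\right) = \left(38540 - 327049\right) \left(-395 + 99149\right) = \left(-288509\right) 98754 = -28491417786$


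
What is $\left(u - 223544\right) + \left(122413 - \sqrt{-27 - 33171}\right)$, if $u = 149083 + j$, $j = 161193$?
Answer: $209145 - i \sqrt{33198} \approx 2.0915 \cdot 10^{5} - 182.2 i$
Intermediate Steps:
$u = 310276$ ($u = 149083 + 161193 = 310276$)
$\left(u - 223544\right) + \left(122413 - \sqrt{-27 - 33171}\right) = \left(310276 - 223544\right) + \left(122413 - \sqrt{-27 - 33171}\right) = 86732 + \left(122413 - \sqrt{-33198}\right) = 86732 + \left(122413 - i \sqrt{33198}\right) = 209145 - i \sqrt{33198}$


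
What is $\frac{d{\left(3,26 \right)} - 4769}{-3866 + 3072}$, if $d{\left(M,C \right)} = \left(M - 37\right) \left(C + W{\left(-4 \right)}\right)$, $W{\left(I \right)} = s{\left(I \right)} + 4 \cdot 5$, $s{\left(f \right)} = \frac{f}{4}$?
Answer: $\frac{6299}{794} \approx 7.9333$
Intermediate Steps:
$s{\left(f \right)} = \frac{f}{4}$ ($s{\left(f \right)} = f \frac{1}{4} = \frac{f}{4}$)
$W{\left(I \right)} = 20 + \frac{I}{4}$ ($W{\left(I \right)} = \frac{I}{4} + 4 \cdot 5 = \frac{I}{4} + 20 = 20 + \frac{I}{4}$)
$d{\left(M,C \right)} = \left(-37 + M\right) \left(19 + C\right)$ ($d{\left(M,C \right)} = \left(M - 37\right) \left(C + \left(20 + \frac{1}{4} \left(-4\right)\right)\right) = \left(-37 + M\right) \left(C + \left(20 - 1\right)\right) = \left(-37 + M\right) \left(C + 19\right) = \left(-37 + M\right) \left(19 + C\right)$)
$\frac{d{\left(3,26 \right)} - 4769}{-3866 + 3072} = \frac{\left(-703 - 962 + 19 \cdot 3 + 26 \cdot 3\right) - 4769}{-3866 + 3072} = \frac{\left(-703 - 962 + 57 + 78\right) - 4769}{-794} = \left(-1530 - 4769\right) \left(- \frac{1}{794}\right) = \left(-6299\right) \left(- \frac{1}{794}\right) = \frac{6299}{794}$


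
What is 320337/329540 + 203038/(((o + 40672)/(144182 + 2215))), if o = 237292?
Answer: 2448846694913577/22900064140 ≈ 1.0694e+5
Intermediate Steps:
320337/329540 + 203038/(((o + 40672)/(144182 + 2215))) = 320337/329540 + 203038/(((237292 + 40672)/(144182 + 2215))) = 320337*(1/329540) + 203038/((277964/146397)) = 320337/329540 + 203038/((277964*(1/146397))) = 320337/329540 + 203038/(277964/146397) = 320337/329540 + 203038*(146397/277964) = 320337/329540 + 14862077043/138982 = 2448846694913577/22900064140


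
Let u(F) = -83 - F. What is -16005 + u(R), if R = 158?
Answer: -16246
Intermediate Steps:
-16005 + u(R) = -16005 + (-83 - 1*158) = -16005 + (-83 - 158) = -16005 - 241 = -16246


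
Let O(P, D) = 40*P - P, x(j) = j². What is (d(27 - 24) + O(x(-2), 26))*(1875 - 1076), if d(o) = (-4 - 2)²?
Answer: 153408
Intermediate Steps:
O(P, D) = 39*P
d(o) = 36 (d(o) = (-6)² = 36)
(d(27 - 24) + O(x(-2), 26))*(1875 - 1076) = (36 + 39*(-2)²)*(1875 - 1076) = (36 + 39*4)*799 = (36 + 156)*799 = 192*799 = 153408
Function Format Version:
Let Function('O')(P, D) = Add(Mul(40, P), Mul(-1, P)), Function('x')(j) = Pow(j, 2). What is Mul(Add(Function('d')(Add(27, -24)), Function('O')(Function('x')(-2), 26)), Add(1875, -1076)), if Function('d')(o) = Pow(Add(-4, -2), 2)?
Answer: 153408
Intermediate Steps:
Function('O')(P, D) = Mul(39, P)
Function('d')(o) = 36 (Function('d')(o) = Pow(-6, 2) = 36)
Mul(Add(Function('d')(Add(27, -24)), Function('O')(Function('x')(-2), 26)), Add(1875, -1076)) = Mul(Add(36, Mul(39, Pow(-2, 2))), Add(1875, -1076)) = Mul(Add(36, Mul(39, 4)), 799) = Mul(Add(36, 156), 799) = Mul(192, 799) = 153408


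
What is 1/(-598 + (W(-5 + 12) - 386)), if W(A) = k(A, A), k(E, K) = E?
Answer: -1/977 ≈ -0.0010235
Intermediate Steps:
W(A) = A
1/(-598 + (W(-5 + 12) - 386)) = 1/(-598 + ((-5 + 12) - 386)) = 1/(-598 + (7 - 386)) = 1/(-598 - 379) = 1/(-977) = -1/977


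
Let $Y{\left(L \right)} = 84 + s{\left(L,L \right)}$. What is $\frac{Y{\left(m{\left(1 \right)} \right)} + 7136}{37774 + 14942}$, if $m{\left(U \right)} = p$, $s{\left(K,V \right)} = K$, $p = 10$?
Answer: $\frac{1205}{8786} \approx 0.13715$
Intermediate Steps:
$m{\left(U \right)} = 10$
$Y{\left(L \right)} = 84 + L$
$\frac{Y{\left(m{\left(1 \right)} \right)} + 7136}{37774 + 14942} = \frac{\left(84 + 10\right) + 7136}{37774 + 14942} = \frac{94 + 7136}{52716} = 7230 \cdot \frac{1}{52716} = \frac{1205}{8786}$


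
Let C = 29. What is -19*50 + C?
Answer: -921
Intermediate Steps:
-19*50 + C = -19*50 + 29 = -950 + 29 = -921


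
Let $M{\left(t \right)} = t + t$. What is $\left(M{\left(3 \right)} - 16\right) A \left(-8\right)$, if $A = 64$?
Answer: $5120$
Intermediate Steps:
$M{\left(t \right)} = 2 t$
$\left(M{\left(3 \right)} - 16\right) A \left(-8\right) = \left(2 \cdot 3 - 16\right) 64 \left(-8\right) = \left(6 - 16\right) 64 \left(-8\right) = \left(-10\right) 64 \left(-8\right) = \left(-640\right) \left(-8\right) = 5120$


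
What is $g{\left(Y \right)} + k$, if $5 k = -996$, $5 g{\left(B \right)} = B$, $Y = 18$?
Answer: $- \frac{978}{5} \approx -195.6$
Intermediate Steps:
$g{\left(B \right)} = \frac{B}{5}$
$k = - \frac{996}{5}$ ($k = \frac{1}{5} \left(-996\right) = - \frac{996}{5} \approx -199.2$)
$g{\left(Y \right)} + k = \frac{1}{5} \cdot 18 - \frac{996}{5} = \frac{18}{5} - \frac{996}{5} = - \frac{978}{5}$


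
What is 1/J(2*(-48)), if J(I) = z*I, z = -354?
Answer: 1/33984 ≈ 2.9426e-5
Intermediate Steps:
J(I) = -354*I
1/J(2*(-48)) = 1/(-708*(-48)) = 1/(-354*(-96)) = 1/33984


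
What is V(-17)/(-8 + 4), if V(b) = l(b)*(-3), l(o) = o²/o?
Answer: -51/4 ≈ -12.750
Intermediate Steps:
l(o) = o
V(b) = -3*b (V(b) = b*(-3) = -3*b)
V(-17)/(-8 + 4) = (-3*(-17))/(-8 + 4) = 51/(-4) = 51*(-¼) = -51/4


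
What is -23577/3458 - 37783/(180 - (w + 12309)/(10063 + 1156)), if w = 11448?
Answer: -1512854642017/6901002654 ≈ -219.22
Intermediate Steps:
-23577/3458 - 37783/(180 - (w + 12309)/(10063 + 1156)) = -23577/3458 - 37783/(180 - (11448 + 12309)/(10063 + 1156)) = -23577*1/3458 - 37783/(180 - 23757/11219) = -23577/3458 - 37783/(180 - 23757/11219) = -23577/3458 - 37783/1995663/11219 = -23577/3458 - 37783*11219/1995663 = -23577/3458 - 423887477/1995663 = -1512854642017/6901002654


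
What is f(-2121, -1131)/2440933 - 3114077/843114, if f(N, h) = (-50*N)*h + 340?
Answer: -1309954334407/24794997414 ≈ -52.831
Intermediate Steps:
f(N, h) = 340 - 50*N*h (f(N, h) = -50*N*h + 340 = 340 - 50*N*h)
f(-2121, -1131)/2440933 - 3114077/843114 = (340 - 50*(-2121)*(-1131))/2440933 - 3114077/843114 = (340 - 119942550)*(1/2440933) - 3114077*1/843114 = -119942210*1/2440933 - 37519/10158 = -119942210/2440933 - 37519/10158 = -1309954334407/24794997414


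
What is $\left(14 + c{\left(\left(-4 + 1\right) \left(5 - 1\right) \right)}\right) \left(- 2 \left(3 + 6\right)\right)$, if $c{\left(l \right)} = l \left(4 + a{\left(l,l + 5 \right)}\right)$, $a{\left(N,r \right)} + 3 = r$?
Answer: $-1548$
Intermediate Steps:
$a{\left(N,r \right)} = -3 + r$
$c{\left(l \right)} = l \left(6 + l\right)$ ($c{\left(l \right)} = l \left(4 + \left(-3 + \left(l + 5\right)\right)\right) = l \left(4 + \left(-3 + \left(5 + l\right)\right)\right) = l \left(4 + \left(2 + l\right)\right) = l \left(6 + l\right)$)
$\left(14 + c{\left(\left(-4 + 1\right) \left(5 - 1\right) \right)}\right) \left(- 2 \left(3 + 6\right)\right) = \left(14 + \left(-4 + 1\right) \left(5 - 1\right) \left(6 + \left(-4 + 1\right) \left(5 - 1\right)\right)\right) \left(- 2 \left(3 + 6\right)\right) = \left(14 + \left(-3\right) 4 \left(6 - 12\right)\right) \left(\left(-2\right) 9\right) = \left(14 - 12 \left(6 - 12\right)\right) \left(-18\right) = \left(14 - -72\right) \left(-18\right) = \left(14 + 72\right) \left(-18\right) = 86 \left(-18\right) = -1548$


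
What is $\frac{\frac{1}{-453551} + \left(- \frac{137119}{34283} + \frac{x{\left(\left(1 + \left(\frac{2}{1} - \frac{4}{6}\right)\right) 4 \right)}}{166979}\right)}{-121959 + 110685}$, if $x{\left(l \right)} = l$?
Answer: $\frac{15576542022124600}{43907235408473955777} \approx 0.00035476$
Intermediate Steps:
$\frac{\frac{1}{-453551} + \left(- \frac{137119}{34283} + \frac{x{\left(\left(1 + \left(\frac{2}{1} - \frac{4}{6}\right)\right) 4 \right)}}{166979}\right)}{-121959 + 110685} = \frac{\frac{1}{-453551} - \left(\frac{137119}{34283} - \frac{\left(1 + \left(\frac{2}{1} - \frac{4}{6}\right)\right) 4}{166979}\right)}{-121959 + 110685} = \frac{- \frac{1}{453551} - \left(\frac{137119}{34283} - \left(1 + \left(2 \cdot 1 - \frac{2}{3}\right)\right) 4 \cdot \frac{1}{166979}\right)}{-11274} = \left(- \frac{1}{453551} - \left(\frac{137119}{34283} - \left(1 + \left(2 - \frac{2}{3}\right)\right) 4 \cdot \frac{1}{166979}\right)\right) \left(- \frac{1}{11274}\right) = \left(- \frac{1}{453551} - \left(\frac{137119}{34283} - \left(1 + \frac{4}{3}\right) 4 \cdot \frac{1}{166979}\right)\right) \left(- \frac{1}{11274}\right) = \left(- \frac{1}{453551} - \left(\frac{137119}{34283} - \frac{7}{3} \cdot 4 \cdot \frac{1}{166979}\right)\right) \left(- \frac{1}{11274}\right) = \left(- \frac{1}{453551} + \left(- \frac{137119}{34283} + \frac{28}{3} \cdot \frac{1}{166979}\right)\right) \left(- \frac{1}{11274}\right) = \left(- \frac{1}{453551} + \left(- \frac{137119}{34283} + \frac{28}{500937}\right)\right) \left(- \frac{1}{11274}\right) = \left(- \frac{1}{453551} - \frac{68687020579}{17173623171}\right) \left(- \frac{1}{11274}\right) = \left(- \frac{31153084044249200}{7789113962830221}\right) \left(- \frac{1}{11274}\right) = \frac{15576542022124600}{43907235408473955777}$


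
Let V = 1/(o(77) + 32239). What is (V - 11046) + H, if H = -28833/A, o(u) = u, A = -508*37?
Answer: -838567005079/75926442 ≈ -11044.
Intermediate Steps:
A = -18796
H = 28833/18796 (H = -28833/(-18796) = -28833*(-1/18796) = 28833/18796 ≈ 1.5340)
V = 1/32316 (V = 1/(77 + 32239) = 1/32316 ≈ 3.0944e-5)
(V - 11046) + H = (1/32316 - 11046) + 28833/18796 = -356962535/32316 + 28833/18796 = -838567005079/75926442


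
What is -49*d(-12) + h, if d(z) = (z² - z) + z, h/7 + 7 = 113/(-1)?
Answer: -7896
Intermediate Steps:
h = -840 (h = -49 + 7*(113/(-1)) = -49 + 7*(113*(-1)) = -49 + 7*(-113) = -49 - 791 = -840)
d(z) = z²
-49*d(-12) + h = -49*(-12)² - 840 = -49*144 - 840 = -7056 - 840 = -7896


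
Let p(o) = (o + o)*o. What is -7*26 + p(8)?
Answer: -54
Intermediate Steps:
p(o) = 2*o**2 (p(o) = (2*o)*o = 2*o**2)
-7*26 + p(8) = -7*26 + 2*8**2 = -182 + 2*64 = -182 + 128 = -54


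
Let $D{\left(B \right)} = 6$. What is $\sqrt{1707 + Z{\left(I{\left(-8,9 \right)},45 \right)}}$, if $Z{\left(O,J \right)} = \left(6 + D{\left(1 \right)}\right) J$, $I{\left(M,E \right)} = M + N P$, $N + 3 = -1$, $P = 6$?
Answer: $\sqrt{2247} \approx 47.403$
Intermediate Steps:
$N = -4$ ($N = -3 - 1 = -4$)
$I{\left(M,E \right)} = -24 + M$ ($I{\left(M,E \right)} = M - 24 = -24 + M$)
$Z{\left(O,J \right)} = 12 J$ ($Z{\left(O,J \right)} = \left(6 + 6\right) J = 12 J$)
$\sqrt{1707 + Z{\left(I{\left(-8,9 \right)},45 \right)}} = \sqrt{1707 + 12 \cdot 45} = \sqrt{1707 + 540} = \sqrt{2247}$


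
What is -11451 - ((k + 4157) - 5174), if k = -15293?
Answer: 4859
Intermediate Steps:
-11451 - ((k + 4157) - 5174) = -11451 - ((-15293 + 4157) - 5174) = -11451 - (-11136 - 5174) = -11451 - 1*(-16310) = -11451 + 16310 = 4859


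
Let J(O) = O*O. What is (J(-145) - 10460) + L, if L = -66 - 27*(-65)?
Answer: 12254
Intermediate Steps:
J(O) = O²
L = 1689 (L = -66 + 1755 = 1689)
(J(-145) - 10460) + L = ((-145)² - 10460) + 1689 = (21025 - 10460) + 1689 = 10565 + 1689 = 12254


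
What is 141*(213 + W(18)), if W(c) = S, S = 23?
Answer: 33276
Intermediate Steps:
W(c) = 23
141*(213 + W(18)) = 141*(213 + 23) = 141*236 = 33276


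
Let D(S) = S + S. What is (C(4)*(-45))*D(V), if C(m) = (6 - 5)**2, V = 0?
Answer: 0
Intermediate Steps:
D(S) = 2*S
C(m) = 1 (C(m) = 1**2 = 1)
(C(4)*(-45))*D(V) = (1*(-45))*(2*0) = -45*0 = 0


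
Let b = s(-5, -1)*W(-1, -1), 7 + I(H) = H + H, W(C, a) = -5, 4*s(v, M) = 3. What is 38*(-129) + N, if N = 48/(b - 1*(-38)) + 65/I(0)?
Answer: -4708579/959 ≈ -4909.9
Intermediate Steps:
s(v, M) = ¾ (s(v, M) = (¼)*3 = ¾)
I(H) = -7 + 2*H (I(H) = -7 + (H + H) = -7 + 2*H)
b = -15/4 (b = (¾)*(-5) = -15/4 ≈ -3.7500)
N = -7561/959 (N = 48/(-15/4 - 1*(-38)) + 65/(-7 + 2*0) = 48/(-15/4 + 38) + 65/(-7 + 0) = 48/(137/4) + 65/(-7) = 48*(4/137) + 65*(-⅐) = 192/137 - 65/7 = -7561/959 ≈ -7.8843)
38*(-129) + N = 38*(-129) - 7561/959 = -4902 - 7561/959 = -4708579/959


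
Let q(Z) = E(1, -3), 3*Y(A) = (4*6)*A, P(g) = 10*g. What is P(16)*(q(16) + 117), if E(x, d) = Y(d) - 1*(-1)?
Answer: 15040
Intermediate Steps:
Y(A) = 8*A (Y(A) = ((4*6)*A)/3 = (24*A)/3 = 8*A)
E(x, d) = 1 + 8*d (E(x, d) = 8*d - 1*(-1) = 8*d + 1 = 1 + 8*d)
q(Z) = -23 (q(Z) = 1 + 8*(-3) = 1 - 24 = -23)
P(16)*(q(16) + 117) = (10*16)*(-23 + 117) = 160*94 = 15040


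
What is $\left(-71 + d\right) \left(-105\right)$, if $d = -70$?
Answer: $14805$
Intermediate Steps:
$\left(-71 + d\right) \left(-105\right) = \left(-71 - 70\right) \left(-105\right) = \left(-141\right) \left(-105\right) = 14805$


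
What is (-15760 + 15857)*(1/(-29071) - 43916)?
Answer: -123838157589/29071 ≈ -4.2599e+6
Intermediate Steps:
(-15760 + 15857)*(1/(-29071) - 43916) = 97*(-1/29071 - 43916) = 97*(-1276682037/29071) = -123838157589/29071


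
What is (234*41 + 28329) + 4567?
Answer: 42490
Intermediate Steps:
(234*41 + 28329) + 4567 = (9594 + 28329) + 4567 = 37923 + 4567 = 42490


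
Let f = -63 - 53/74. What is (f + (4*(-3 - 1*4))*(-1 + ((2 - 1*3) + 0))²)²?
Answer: 169078009/5476 ≈ 30876.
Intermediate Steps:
f = -4715/74 (f = -63 - 53/74 = -4715/74 ≈ -63.716)
(f + (4*(-3 - 1*4))*(-1 + ((2 - 1*3) + 0))²)² = (-4715/74 + (4*(-3 - 1*4))*(-1 + ((2 - 1*3) + 0))²)² = (-4715/74 + (4*(-3 - 4))*(-1 + ((2 - 3) + 0))²)² = (-4715/74 + (4*(-7))*(-1 + (-1 + 0))²)² = (-4715/74 - 28*(-1 - 1)²)² = (-4715/74 - 28*(-2)²)² = (-4715/74 - 28*4)² = (-4715/74 - 112)² = (-13003/74)² = 169078009/5476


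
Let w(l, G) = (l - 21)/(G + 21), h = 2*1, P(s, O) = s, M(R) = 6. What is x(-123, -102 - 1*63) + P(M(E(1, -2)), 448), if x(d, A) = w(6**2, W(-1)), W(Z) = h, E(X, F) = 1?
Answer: 153/23 ≈ 6.6522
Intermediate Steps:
h = 2
W(Z) = 2
w(l, G) = (-21 + l)/(21 + G)
x(d, A) = 15/23 (x(d, A) = (-21 + 6**2)/(21 + 2) = (-21 + 36)/23 = (1/23)*15 = 15/23)
x(-123, -102 - 1*63) + P(M(E(1, -2)), 448) = 15/23 + 6 = 153/23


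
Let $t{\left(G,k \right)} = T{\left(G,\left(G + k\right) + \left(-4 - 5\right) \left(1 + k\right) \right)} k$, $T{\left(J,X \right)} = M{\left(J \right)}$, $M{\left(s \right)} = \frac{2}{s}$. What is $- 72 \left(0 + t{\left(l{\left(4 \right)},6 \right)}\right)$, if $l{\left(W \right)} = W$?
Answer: $-216$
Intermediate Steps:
$T{\left(J,X \right)} = \frac{2}{J}$
$t{\left(G,k \right)} = \frac{2 k}{G}$ ($t{\left(G,k \right)} = \frac{2}{G} k = \frac{2 k}{G}$)
$- 72 \left(0 + t{\left(l{\left(4 \right)},6 \right)}\right) = - 72 \left(0 + 2 \cdot 6 \cdot \frac{1}{4}\right) = - 72 \left(0 + 3\right) = \left(-72\right) 3 = -216$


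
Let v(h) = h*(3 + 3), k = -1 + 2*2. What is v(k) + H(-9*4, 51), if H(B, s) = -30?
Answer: -12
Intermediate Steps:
k = 3 (k = -1 + 4 = 3)
v(h) = 6*h (v(h) = h*6 = 6*h)
v(k) + H(-9*4, 51) = 6*3 - 30 = 18 - 30 = -12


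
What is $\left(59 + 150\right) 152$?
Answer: $31768$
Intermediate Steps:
$\left(59 + 150\right) 152 = 209 \cdot 152 = 31768$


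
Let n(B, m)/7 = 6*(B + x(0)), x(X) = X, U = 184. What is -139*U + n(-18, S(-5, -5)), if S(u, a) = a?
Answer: -26332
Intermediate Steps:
n(B, m) = 42*B (n(B, m) = 7*(6*(B + 0)) = 7*(6*B) = 42*B)
-139*U + n(-18, S(-5, -5)) = -139*184 + 42*(-18) = -25576 - 756 = -26332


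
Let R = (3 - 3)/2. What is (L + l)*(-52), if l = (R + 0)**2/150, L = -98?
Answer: 5096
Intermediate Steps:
R = 0 (R = 0*(1/2) = 0)
l = 0 (l = (0 + 0)**2/150 = 0**2*(1/150) = 0*(1/150) = 0)
(L + l)*(-52) = (-98 + 0)*(-52) = -98*(-52) = 5096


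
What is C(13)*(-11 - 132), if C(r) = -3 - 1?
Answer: 572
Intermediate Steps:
C(r) = -4
C(13)*(-11 - 132) = -4*(-11 - 132) = -4*(-143) = 572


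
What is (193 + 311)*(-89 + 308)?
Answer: 110376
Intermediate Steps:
(193 + 311)*(-89 + 308) = 504*219 = 110376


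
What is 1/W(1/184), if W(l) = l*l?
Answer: 33856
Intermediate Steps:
W(l) = l**2
1/W(1/184) = 1/((1/184)**2) = 1/(1/33856) = 33856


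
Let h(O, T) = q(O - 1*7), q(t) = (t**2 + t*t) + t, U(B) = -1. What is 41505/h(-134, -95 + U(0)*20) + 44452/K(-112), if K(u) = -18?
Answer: -293414267/118863 ≈ -2468.5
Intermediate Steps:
q(t) = t + 2*t**2 (q(t) = (t**2 + t**2) + t = 2*t**2 + t = t + 2*t**2)
h(O, T) = (-13 + 2*O)*(-7 + O) (h(O, T) = (O - 1*7)*(1 + 2*(O - 1*7)) = (O - 7)*(1 + 2*(O - 7)) = (-7 + O)*(1 + 2*(-7 + O)) = (-7 + O)*(1 + (-14 + 2*O)) = (-7 + O)*(-13 + 2*O) = (-13 + 2*O)*(-7 + O))
41505/h(-134, -95 + U(0)*20) + 44452/K(-112) = 41505/(((-13 + 2*(-134))*(-7 - 134))) + 44452/(-18) = 41505/(((-13 - 268)*(-141))) + 44452*(-1/18) = 41505/((-281*(-141))) - 22226/9 = 41505/39621 - 22226/9 = 41505*(1/39621) - 22226/9 = 13835/13207 - 22226/9 = -293414267/118863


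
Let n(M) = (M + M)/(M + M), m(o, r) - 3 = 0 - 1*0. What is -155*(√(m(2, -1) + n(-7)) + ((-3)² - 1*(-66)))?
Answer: -11935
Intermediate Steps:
m(o, r) = 3 (m(o, r) = 3 + (0 - 1*0) = 3 + (0 + 0) = 3 + 0 = 3)
n(M) = 1 (n(M) = (2*M)/((2*M)) = (2*M)*(1/(2*M)) = 1)
-155*(√(m(2, -1) + n(-7)) + ((-3)² - 1*(-66))) = -155*(√(3 + 1) + ((-3)² - 1*(-66))) = -155*(√4 + (9 + 66)) = -155*(2 + 75) = -155*77 = -11935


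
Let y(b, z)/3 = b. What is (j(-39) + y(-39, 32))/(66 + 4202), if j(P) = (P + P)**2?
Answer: 5967/4268 ≈ 1.3981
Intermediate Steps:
y(b, z) = 3*b
j(P) = 4*P**2 (j(P) = (2*P)**2 = 4*P**2)
(j(-39) + y(-39, 32))/(66 + 4202) = (4*(-39)**2 + 3*(-39))/(66 + 4202) = (4*1521 - 117)/4268 = (6084 - 117)*(1/4268) = 5967*(1/4268) = 5967/4268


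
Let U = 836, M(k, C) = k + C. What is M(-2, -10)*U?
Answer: -10032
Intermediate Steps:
M(k, C) = C + k
M(-2, -10)*U = (-10 - 2)*836 = -12*836 = -10032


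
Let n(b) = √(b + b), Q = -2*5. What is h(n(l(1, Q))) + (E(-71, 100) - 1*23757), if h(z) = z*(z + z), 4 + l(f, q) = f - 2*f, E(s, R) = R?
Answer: -23677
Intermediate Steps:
Q = -10
l(f, q) = -4 - f (l(f, q) = -4 + (f - 2*f) = -4 - f)
n(b) = √2*√b (n(b) = √(2*b) = √2*√b)
h(z) = 2*z² (h(z) = z*(2*z) = 2*z²)
h(n(l(1, Q))) + (E(-71, 100) - 1*23757) = 2*(√2*√(-4 - 1*1))² + (100 - 1*23757) = 2*(√2*√(-4 - 1))² + (100 - 23757) = 2*(√2*√(-5))² - 23657 = 2*(√2*(I*√5))² - 23657 = 2*(I*√10)² - 23657 = 2*(-10) - 23657 = -20 - 23657 = -23677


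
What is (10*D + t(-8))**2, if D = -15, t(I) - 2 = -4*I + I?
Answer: 15376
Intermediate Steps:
t(I) = 2 - 3*I (t(I) = 2 + (-4*I + I) = 2 - 3*I)
(10*D + t(-8))**2 = (10*(-15) + (2 - 3*(-8)))**2 = (-150 + (2 + 24))**2 = (-150 + 26)**2 = (-124)**2 = 15376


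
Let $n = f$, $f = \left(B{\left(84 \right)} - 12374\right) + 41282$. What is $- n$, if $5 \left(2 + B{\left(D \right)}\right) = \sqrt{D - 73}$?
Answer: $-28906 - \frac{\sqrt{11}}{5} \approx -28907.0$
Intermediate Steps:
$B{\left(D \right)} = -2 + \frac{\sqrt{-73 + D}}{5}$ ($B{\left(D \right)} = -2 + \frac{\sqrt{D - 73}}{5} = -2 + \frac{\sqrt{-73 + D}}{5}$)
$f = 28906 + \frac{\sqrt{11}}{5}$ ($f = \left(\left(-2 + \frac{\sqrt{-73 + 84}}{5}\right) - 12374\right) + 41282 = \left(\left(-2 + \frac{\sqrt{11}}{5}\right) - 12374\right) + 41282 = \left(-12376 + \frac{\sqrt{11}}{5}\right) + 41282 = 28906 + \frac{\sqrt{11}}{5} \approx 28907.0$)
$n = 28906 + \frac{\sqrt{11}}{5} \approx 28907.0$
$- n = - (28906 + \frac{\sqrt{11}}{5}) = -28906 - \frac{\sqrt{11}}{5}$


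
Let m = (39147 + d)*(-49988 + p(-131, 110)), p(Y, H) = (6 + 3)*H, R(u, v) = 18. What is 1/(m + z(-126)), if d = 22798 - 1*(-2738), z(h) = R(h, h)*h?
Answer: -1/3169339902 ≈ -3.1552e-10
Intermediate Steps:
p(Y, H) = 9*H
z(h) = 18*h
d = 25536 (d = 22798 + 2738 = 25536)
m = -3169337634 (m = (39147 + 25536)*(-49988 + 9*110) = 64683*(-49988 + 990) = 64683*(-48998) = -3169337634)
1/(m + z(-126)) = 1/(-3169337634 + 18*(-126)) = 1/(-3169337634 - 2268) = 1/(-3169339902) = -1/3169339902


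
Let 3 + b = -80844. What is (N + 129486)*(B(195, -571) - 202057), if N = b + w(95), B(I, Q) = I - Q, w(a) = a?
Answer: -9809715594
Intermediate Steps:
b = -80847 (b = -3 - 80844 = -80847)
N = -80752 (N = -80847 + 95 = -80752)
(N + 129486)*(B(195, -571) - 202057) = (-80752 + 129486)*((195 - 1*(-571)) - 202057) = 48734*((195 + 571) - 202057) = 48734*(766 - 202057) = 48734*(-201291) = -9809715594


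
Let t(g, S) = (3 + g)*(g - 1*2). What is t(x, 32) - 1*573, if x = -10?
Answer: -489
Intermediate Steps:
t(g, S) = (-2 + g)*(3 + g) (t(g, S) = (3 + g)*(g - 2) = (3 + g)*(-2 + g) = (-2 + g)*(3 + g))
t(x, 32) - 1*573 = (-6 - 10 + (-10)**2) - 1*573 = (-6 - 10 + 100) - 573 = 84 - 573 = -489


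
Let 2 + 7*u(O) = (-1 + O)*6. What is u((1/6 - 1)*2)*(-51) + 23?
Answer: 1079/7 ≈ 154.14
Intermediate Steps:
u(O) = -8/7 + 6*O/7 (u(O) = -2/7 + ((-1 + O)*6)/7 = -2/7 + (-6 + 6*O)/7 = -2/7 + (-6/7 + 6*O/7) = -8/7 + 6*O/7)
u((1/6 - 1)*2)*(-51) + 23 = (-8/7 + 6*((1/6 - 1)*2)/7)*(-51) + 23 = (-8/7 + 6*(-5/6*2)/7)*(-51) + 23 = (-8/7 + (6/7)*(-5/3))*(-51) + 23 = (-8/7 - 10/7)*(-51) + 23 = -18/7*(-51) + 23 = 918/7 + 23 = 1079/7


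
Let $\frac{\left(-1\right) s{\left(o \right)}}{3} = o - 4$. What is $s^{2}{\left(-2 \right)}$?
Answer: $324$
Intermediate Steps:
$s{\left(o \right)} = 12 - 3 o$ ($s{\left(o \right)} = - 3 \left(o - 4\right) = - 3 \left(-4 + o\right) = 12 - 3 o$)
$s^{2}{\left(-2 \right)} = \left(12 - -6\right)^{2} = \left(12 + 6\right)^{2} = 18^{2} = 324$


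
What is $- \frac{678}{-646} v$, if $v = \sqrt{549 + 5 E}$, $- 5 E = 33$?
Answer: $\frac{678 \sqrt{129}}{323} \approx 23.841$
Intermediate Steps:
$E = - \frac{33}{5}$ ($E = \left(- \frac{1}{5}\right) 33 = - \frac{33}{5} \approx -6.6$)
$v = 2 \sqrt{129}$ ($v = \sqrt{549 + 5 \left(- \frac{33}{5}\right)} = \sqrt{549 - 33} = \sqrt{516} = 2 \sqrt{129} \approx 22.716$)
$- \frac{678}{-646} v = - \frac{678}{-646} \cdot 2 \sqrt{129} = \left(-678\right) \left(- \frac{1}{646}\right) 2 \sqrt{129} = \frac{339 \cdot 2 \sqrt{129}}{323} = \frac{678 \sqrt{129}}{323}$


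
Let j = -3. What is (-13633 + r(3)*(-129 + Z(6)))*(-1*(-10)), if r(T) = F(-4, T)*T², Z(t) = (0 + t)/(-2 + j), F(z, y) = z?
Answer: -89458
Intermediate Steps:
Z(t) = -t/5 (Z(t) = (0 + t)/(-2 - 3) = t/(-5) = t*(-⅕) = -t/5)
r(T) = -4*T²
(-13633 + r(3)*(-129 + Z(6)))*(-1*(-10)) = (-13633 + (-4*3²)*(-129 - ⅕*6))*(-1*(-10)) = (-13633 + (-4*9)*(-129 - 6/5))*10 = (-13633 - 36*(-651/5))*10 = (-13633 + 23436/5)*10 = -44729/5*10 = -89458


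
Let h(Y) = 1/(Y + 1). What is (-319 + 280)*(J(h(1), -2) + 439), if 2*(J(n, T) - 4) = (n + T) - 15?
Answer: -67821/4 ≈ -16955.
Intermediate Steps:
h(Y) = 1/(1 + Y)
J(n, T) = -7/2 + T/2 + n/2 (J(n, T) = 4 + ((n + T) - 15)/2 = 4 + ((T + n) - 15)/2 = 4 + (-15 + T + n)/2 = 4 + (-15/2 + T/2 + n/2) = -7/2 + T/2 + n/2)
(-319 + 280)*(J(h(1), -2) + 439) = (-319 + 280)*((-7/2 + (½)*(-2) + 1/(2*(1 + 1))) + 439) = -39*((-7/2 - 1 + (½)/2) + 439) = -39*((-7/2 - 1 + (½)*(½)) + 439) = -39*((-7/2 - 1 + ¼) + 439) = -39*(-17/4 + 439) = -39*1739/4 = -67821/4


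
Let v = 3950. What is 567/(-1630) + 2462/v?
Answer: 177341/643850 ≈ 0.27544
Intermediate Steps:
567/(-1630) + 2462/v = 567/(-1630) + 2462/3950 = 567*(-1/1630) + 2462*(1/3950) = -567/1630 + 1231/1975 = 177341/643850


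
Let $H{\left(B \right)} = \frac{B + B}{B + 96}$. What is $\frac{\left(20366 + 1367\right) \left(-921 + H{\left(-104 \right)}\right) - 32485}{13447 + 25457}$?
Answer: $- \frac{2435440}{4863} \approx -500.81$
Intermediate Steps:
$H{\left(B \right)} = \frac{2 B}{96 + B}$
$\frac{\left(20366 + 1367\right) \left(-921 + H{\left(-104 \right)}\right) - 32485}{13447 + 25457} = \frac{\left(20366 + 1367\right) \left(-921 + 2 \left(-104\right) \frac{1}{96 - 104}\right) - 32485}{13447 + 25457} = \frac{21733 \left(-921 + 2 \left(-104\right) \frac{1}{-8}\right) - 32485}{38904} = \left(21733 \left(-921 + 2 \left(-104\right) \left(- \frac{1}{8}\right)\right) - 32485\right) \frac{1}{38904} = \left(21733 \left(-921 + 26\right) - 32485\right) \frac{1}{38904} = \left(21733 \left(-895\right) - 32485\right) \frac{1}{38904} = \left(-19451035 - 32485\right) \frac{1}{38904} = \left(-19483520\right) \frac{1}{38904} = - \frac{2435440}{4863}$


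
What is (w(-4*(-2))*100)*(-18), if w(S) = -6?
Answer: 10800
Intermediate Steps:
(w(-4*(-2))*100)*(-18) = -6*100*(-18) = -600*(-18) = 10800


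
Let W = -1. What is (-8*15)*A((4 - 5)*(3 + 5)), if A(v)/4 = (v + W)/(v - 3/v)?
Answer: -34560/61 ≈ -566.56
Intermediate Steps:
A(v) = 4*(-1 + v)/(v - 3/v) (A(v) = 4*((v - 1)/(v - 3/v)) = 4*((-1 + v)/(v - 3/v)) = 4*(-1 + v)/(v - 3/v))
(-8*15)*A((4 - 5)*(3 + 5)) = (-8*15)*(4*((4 - 5)*(3 + 5))*(-1 + (4 - 5)*(3 + 5))/(-3 + ((4 - 5)*(3 + 5))**2)) = -480*(-1*8)*(-1 - 1*8)/(-3 + (-1*8)**2) = -480*(-8)*(-1 - 8)/(-3 + (-8)**2) = -480*(-8)*(-9)/(-3 + 64) = -480*(-8)*(-9)/61 = -120*288/61 = -34560/61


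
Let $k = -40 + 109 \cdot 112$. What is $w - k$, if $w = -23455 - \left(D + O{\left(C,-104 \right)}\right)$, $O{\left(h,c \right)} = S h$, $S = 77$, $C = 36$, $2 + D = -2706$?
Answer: $-35687$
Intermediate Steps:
$D = -2708$ ($D = -2 - 2706 = -2708$)
$O{\left(h,c \right)} = 77 h$
$k = 12168$ ($k = -40 + 12208 = 12168$)
$w = -23519$ ($w = -23455 - \left(-2708 + 77 \cdot 36\right) = -23455 - \left(-2708 + 2772\right) = -23455 - 64 = -23519$)
$w - k = -23519 - 12168 = -35687$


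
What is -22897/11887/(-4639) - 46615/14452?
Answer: -2570197003251/796938096436 ≈ -3.2251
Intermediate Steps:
-22897/11887/(-4639) - 46615/14452 = -22897*1/11887*(-1/4639) - 46615*1/14452 = -22897/11887*(-1/4639) - 46615/14452 = 22897/55143793 - 46615/14452 = -2570197003251/796938096436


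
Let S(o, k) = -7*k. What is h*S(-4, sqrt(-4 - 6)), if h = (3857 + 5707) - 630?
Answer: -62538*I*sqrt(10) ≈ -1.9776e+5*I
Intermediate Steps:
h = 8934 (h = 9564 - 630 = 8934)
h*S(-4, sqrt(-4 - 6)) = 8934*(-7*sqrt(-4 - 6)) = 8934*(-7*I*sqrt(10)) = -62538*I*sqrt(10)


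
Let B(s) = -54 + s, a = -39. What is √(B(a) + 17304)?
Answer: √17211 ≈ 131.19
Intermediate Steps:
√(B(a) + 17304) = √((-54 - 39) + 17304) = √(-93 + 17304) = √17211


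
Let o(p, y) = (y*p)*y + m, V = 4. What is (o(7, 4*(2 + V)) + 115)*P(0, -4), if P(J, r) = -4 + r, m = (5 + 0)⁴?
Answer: -38176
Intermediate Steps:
m = 625 (m = 5⁴ = 625)
o(p, y) = 625 + p*y² (o(p, y) = (y*p)*y + 625 = (p*y)*y + 625 = p*y² + 625 = 625 + p*y²)
(o(7, 4*(2 + V)) + 115)*P(0, -4) = ((625 + 7*(4*(2 + 4))²) + 115)*(-4 - 4) = ((625 + 7*(4*6)²) + 115)*(-8) = ((625 + 7*24²) + 115)*(-8) = ((625 + 7*576) + 115)*(-8) = ((625 + 4032) + 115)*(-8) = (4657 + 115)*(-8) = 4772*(-8) = -38176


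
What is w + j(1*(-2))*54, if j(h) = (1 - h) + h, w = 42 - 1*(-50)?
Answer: 146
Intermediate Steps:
w = 92 (w = 42 + 50 = 92)
j(h) = 1
w + j(1*(-2))*54 = 92 + 1*54 = 92 + 54 = 146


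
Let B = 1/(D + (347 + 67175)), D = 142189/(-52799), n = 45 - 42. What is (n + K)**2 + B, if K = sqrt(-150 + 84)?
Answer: -203202204874/3564951889 + 6*I*sqrt(66) ≈ -57.0 + 48.744*I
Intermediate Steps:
n = 3
D = -142189/52799 (D = 142189*(-1/52799) = -142189/52799 ≈ -2.6930)
B = 52799/3564951889 (B = 1/(-142189/52799 + (347 + 67175)) = 1/(-142189/52799 + 67522) = 1/(3564951889/52799) = 52799/3564951889 ≈ 1.4811e-5)
K = I*sqrt(66) (K = sqrt(-66) = I*sqrt(66) ≈ 8.124*I)
(n + K)**2 + B = (3 + I*sqrt(66))**2 + 52799/3564951889 = 52799/3564951889 + (3 + I*sqrt(66))**2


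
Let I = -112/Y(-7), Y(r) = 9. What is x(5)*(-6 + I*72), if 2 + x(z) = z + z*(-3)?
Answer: 10824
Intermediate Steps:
x(z) = -2 - 2*z (x(z) = -2 + (z + z*(-3)) = -2 + (z - 3*z) = -2 - 2*z)
I = -112/9 ≈ -12.444
x(5)*(-6 + I*72) = (-2 - 2*5)*(-6 - 112/9*72) = (-2 - 10)*(-6 - 896) = -12*(-902) = 10824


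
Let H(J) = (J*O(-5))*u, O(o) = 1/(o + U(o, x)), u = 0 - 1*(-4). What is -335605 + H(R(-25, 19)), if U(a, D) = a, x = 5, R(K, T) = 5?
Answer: -335607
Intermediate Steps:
u = 4 (u = 0 + 4 = 4)
O(o) = 1/(2*o) (O(o) = 1/(o + o) = 1/(2*o))
H(J) = -2*J/5 (H(J) = (J*((1/2)/(-5)))*4 = (J*((1/2)*(-1/5)))*4 = (J*(-1/10))*4 = -J/10*4 = -2*J/5)
-335605 + H(R(-25, 19)) = -335605 - 2/5*5 = -335605 - 2 = -335607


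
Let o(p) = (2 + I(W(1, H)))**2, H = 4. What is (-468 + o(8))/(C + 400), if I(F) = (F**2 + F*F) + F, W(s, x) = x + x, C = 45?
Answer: 18576/445 ≈ 41.744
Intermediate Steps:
W(s, x) = 2*x
I(F) = F + 2*F**2 (I(F) = (F**2 + F**2) + F = 2*F**2 + F = F + 2*F**2)
o(p) = 19044 (o(p) = (2 + (2*4)*(1 + 2*(2*4)))**2 = (2 + 8*(1 + 2*8))**2 = (2 + 8*(1 + 16))**2 = (2 + 8*17)**2 = (2 + 136)**2 = 138**2 = 19044)
(-468 + o(8))/(C + 400) = (-468 + 19044)/(45 + 400) = 18576/445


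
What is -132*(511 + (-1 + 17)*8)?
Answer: -84348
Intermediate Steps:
-132*(511 + (-1 + 17)*8) = -132*(511 + 16*8) = -132*(511 + 128) = -132*639 = -84348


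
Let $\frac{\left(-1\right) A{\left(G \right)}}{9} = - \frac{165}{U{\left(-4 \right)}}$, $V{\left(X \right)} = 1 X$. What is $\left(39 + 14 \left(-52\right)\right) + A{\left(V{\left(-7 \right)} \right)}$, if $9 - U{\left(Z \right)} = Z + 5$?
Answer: $- \frac{4027}{8} \approx -503.38$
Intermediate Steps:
$U{\left(Z \right)} = 4 - Z$ ($U{\left(Z \right)} = 9 - \left(Z + 5\right) = 9 - \left(5 + Z\right) = 4 - Z$)
$V{\left(X \right)} = X$
$A{\left(G \right)} = \frac{1485}{8}$ ($A{\left(G \right)} = - 9 \left(- \frac{165}{4 - -4}\right) = - 9 \left(- \frac{165}{4 + 4}\right) = - 9 \left(- \frac{165}{8}\right) = - 9 \left(\left(-165\right) \frac{1}{8}\right) = \left(-9\right) \left(- \frac{165}{8}\right) = \frac{1485}{8}$)
$\left(39 + 14 \left(-52\right)\right) + A{\left(V{\left(-7 \right)} \right)} = \left(39 + 14 \left(-52\right)\right) + \frac{1485}{8} = \left(39 - 728\right) + \frac{1485}{8} = -689 + \frac{1485}{8} = - \frac{4027}{8}$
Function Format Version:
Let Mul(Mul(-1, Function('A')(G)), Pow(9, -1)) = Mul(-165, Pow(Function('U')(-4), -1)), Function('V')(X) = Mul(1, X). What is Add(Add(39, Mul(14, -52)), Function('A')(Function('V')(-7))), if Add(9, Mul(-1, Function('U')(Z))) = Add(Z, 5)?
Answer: Rational(-4027, 8) ≈ -503.38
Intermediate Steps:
Function('U')(Z) = Add(4, Mul(-1, Z)) (Function('U')(Z) = Add(9, Mul(-1, Add(Z, 5))) = Add(9, Mul(-1, Add(5, Z))) = Add(9, Add(-5, Mul(-1, Z))) = Add(4, Mul(-1, Z)))
Function('V')(X) = X
Function('A')(G) = Rational(1485, 8) (Function('A')(G) = Mul(-9, Mul(-165, Pow(Add(4, Mul(-1, -4)), -1))) = Mul(-9, Mul(-165, Pow(Add(4, 4), -1))) = Mul(-9, Mul(-165, Pow(8, -1))) = Mul(-9, Mul(-165, Rational(1, 8))) = Mul(-9, Rational(-165, 8)) = Rational(1485, 8))
Add(Add(39, Mul(14, -52)), Function('A')(Function('V')(-7))) = Add(Add(39, Mul(14, -52)), Rational(1485, 8)) = Add(Add(39, -728), Rational(1485, 8)) = Add(-689, Rational(1485, 8)) = Rational(-4027, 8)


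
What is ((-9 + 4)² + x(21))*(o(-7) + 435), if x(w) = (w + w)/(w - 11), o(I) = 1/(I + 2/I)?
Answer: 3237988/255 ≈ 12698.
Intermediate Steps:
x(w) = 2*w/(-11 + w) (x(w) = (2*w)/(-11 + w) = 2*w/(-11 + w))
((-9 + 4)² + x(21))*(o(-7) + 435) = ((-9 + 4)² + 2*21/(-11 + 21))*(-7/(2 + (-7)²) + 435) = ((-5)² + 2*21/10)*(-7/(2 + 49) + 435) = (25 + 2*21*(⅒))*(-7/51 + 435) = (25 + 21/5)*(-7*1/51 + 435) = 146*(-7/51 + 435)/5 = (146/5)*(22178/51) = 3237988/255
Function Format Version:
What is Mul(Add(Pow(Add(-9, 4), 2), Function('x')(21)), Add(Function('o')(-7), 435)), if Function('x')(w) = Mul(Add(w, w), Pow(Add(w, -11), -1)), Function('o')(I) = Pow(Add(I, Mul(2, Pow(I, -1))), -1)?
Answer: Rational(3237988, 255) ≈ 12698.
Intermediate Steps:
Function('x')(w) = Mul(2, w, Pow(Add(-11, w), -1)) (Function('x')(w) = Mul(Mul(2, w), Pow(Add(-11, w), -1)) = Mul(2, w, Pow(Add(-11, w), -1)))
Mul(Add(Pow(Add(-9, 4), 2), Function('x')(21)), Add(Function('o')(-7), 435)) = Mul(Add(Pow(Add(-9, 4), 2), Mul(2, 21, Pow(Add(-11, 21), -1))), Add(Mul(-7, Pow(Add(2, Pow(-7, 2)), -1)), 435)) = Mul(Add(Pow(-5, 2), Mul(2, 21, Pow(10, -1))), Add(Mul(-7, Pow(Add(2, 49), -1)), 435)) = Mul(Add(25, Mul(2, 21, Rational(1, 10))), Add(Mul(-7, Pow(51, -1)), 435)) = Mul(Add(25, Rational(21, 5)), Add(Mul(-7, Rational(1, 51)), 435)) = Mul(Rational(146, 5), Add(Rational(-7, 51), 435)) = Mul(Rational(146, 5), Rational(22178, 51)) = Rational(3237988, 255)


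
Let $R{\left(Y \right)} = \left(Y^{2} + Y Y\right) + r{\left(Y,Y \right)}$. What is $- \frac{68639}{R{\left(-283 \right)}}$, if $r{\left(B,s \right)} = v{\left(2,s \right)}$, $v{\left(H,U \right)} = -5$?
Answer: $- \frac{68639}{160173} \approx -0.42853$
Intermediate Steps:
$r{\left(B,s \right)} = -5$
$R{\left(Y \right)} = -5 + 2 Y^{2}$ ($R{\left(Y \right)} = \left(Y^{2} + Y Y\right) - 5 = \left(Y^{2} + Y^{2}\right) - 5 = 2 Y^{2} - 5 = -5 + 2 Y^{2}$)
$- \frac{68639}{R{\left(-283 \right)}} = - \frac{68639}{-5 + 2 \left(-283\right)^{2}} = - \frac{68639}{-5 + 2 \cdot 80089} = - \frac{68639}{-5 + 160178} = - \frac{68639}{160173}$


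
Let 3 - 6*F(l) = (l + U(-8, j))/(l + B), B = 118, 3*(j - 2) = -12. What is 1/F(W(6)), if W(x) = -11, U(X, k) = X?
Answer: 321/170 ≈ 1.8882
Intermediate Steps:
j = -2 (j = 2 + (⅓)*(-12) = 2 - 4 = -2)
F(l) = ½ - (-8 + l)/(6*(118 + l)) (F(l) = ½ - (l - 8)/(6*(l + 118)) = ½ - (-8 + l)/(6*(118 + l)))
1/F(W(6)) = 1/((181 - 11)/(3*(118 - 11))) = 1/((⅓)*170/107) = 1/((⅓)*(1/107)*170) = 1/(170/321) = 321/170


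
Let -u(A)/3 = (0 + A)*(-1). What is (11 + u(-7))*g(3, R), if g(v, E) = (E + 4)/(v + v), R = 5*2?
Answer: -70/3 ≈ -23.333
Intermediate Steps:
R = 10
g(v, E) = (4 + E)/(2*v) (g(v, E) = (4 + E)/((2*v)) = (4 + E)*(1/(2*v)) = (4 + E)/(2*v))
u(A) = 3*A (u(A) = -3*(0 + A)*(-1) = -3*A*(-1) = -(-3)*A = 3*A)
(11 + u(-7))*g(3, R) = (11 + 3*(-7))*((½)*(4 + 10)/3) = (11 - 21)*((½)*(⅓)*14) = -10*7/3 = -70/3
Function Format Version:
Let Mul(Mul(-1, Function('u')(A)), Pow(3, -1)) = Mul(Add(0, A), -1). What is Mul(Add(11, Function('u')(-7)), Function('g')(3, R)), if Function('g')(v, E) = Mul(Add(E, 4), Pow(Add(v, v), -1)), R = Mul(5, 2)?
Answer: Rational(-70, 3) ≈ -23.333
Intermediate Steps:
R = 10
Function('g')(v, E) = Mul(Rational(1, 2), Pow(v, -1), Add(4, E)) (Function('g')(v, E) = Mul(Add(4, E), Pow(Mul(2, v), -1)) = Mul(Add(4, E), Mul(Rational(1, 2), Pow(v, -1))) = Mul(Rational(1, 2), Pow(v, -1), Add(4, E)))
Function('u')(A) = Mul(3, A) (Function('u')(A) = Mul(-3, Mul(Add(0, A), -1)) = Mul(-3, Mul(A, -1)) = Mul(-3, Mul(-1, A)) = Mul(3, A))
Mul(Add(11, Function('u')(-7)), Function('g')(3, R)) = Mul(Add(11, Mul(3, -7)), Mul(Rational(1, 2), Pow(3, -1), Add(4, 10))) = Mul(Add(11, -21), Mul(Rational(1, 2), Rational(1, 3), 14)) = Mul(-10, Rational(7, 3)) = Rational(-70, 3)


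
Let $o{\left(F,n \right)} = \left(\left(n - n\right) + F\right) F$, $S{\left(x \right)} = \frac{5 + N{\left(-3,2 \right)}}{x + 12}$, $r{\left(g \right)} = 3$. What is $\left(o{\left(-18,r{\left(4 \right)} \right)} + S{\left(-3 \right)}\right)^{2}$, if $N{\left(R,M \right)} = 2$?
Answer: $\frac{8543929}{81} \approx 1.0548 \cdot 10^{5}$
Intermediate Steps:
$S{\left(x \right)} = \frac{7}{12 + x}$ ($S{\left(x \right)} = \frac{5 + 2}{x + 12} = \frac{7}{12 + x}$)
$o{\left(F,n \right)} = F^{2}$ ($o{\left(F,n \right)} = \left(0 + F\right) F = F F = F^{2}$)
$\left(o{\left(-18,r{\left(4 \right)} \right)} + S{\left(-3 \right)}\right)^{2} = \left(\left(-18\right)^{2} + \frac{7}{12 - 3}\right)^{2} = \left(324 + \frac{7}{9}\right)^{2} = \left(\frac{2923}{9}\right)^{2} = \frac{8543929}{81}$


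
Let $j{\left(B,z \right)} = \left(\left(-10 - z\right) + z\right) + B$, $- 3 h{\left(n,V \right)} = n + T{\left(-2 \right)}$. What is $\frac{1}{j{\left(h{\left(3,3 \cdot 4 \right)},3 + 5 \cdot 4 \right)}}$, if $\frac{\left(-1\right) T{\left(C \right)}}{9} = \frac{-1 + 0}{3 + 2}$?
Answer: $- \frac{5}{58} \approx -0.086207$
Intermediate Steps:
$T{\left(C \right)} = \frac{9}{5}$ ($T{\left(C \right)} = - 9 \frac{-1 + 0}{3 + 2} = - 9 \left(- \frac{1}{5}\right) = - 9 \left(\left(-1\right) \frac{1}{5}\right) = \left(-9\right) \left(- \frac{1}{5}\right) = \frac{9}{5}$)
$h{\left(n,V \right)} = - \frac{3}{5} - \frac{n}{3}$ ($h{\left(n,V \right)} = - \frac{n + \frac{9}{5}}{3} = - \frac{\frac{9}{5} + n}{3} = - \frac{3}{5} - \frac{n}{3}$)
$j{\left(B,z \right)} = -10 + B$
$\frac{1}{j{\left(h{\left(3,3 \cdot 4 \right)},3 + 5 \cdot 4 \right)}} = \frac{1}{-10 - \frac{8}{5}} = \frac{1}{- \frac{58}{5}} = - \frac{5}{58}$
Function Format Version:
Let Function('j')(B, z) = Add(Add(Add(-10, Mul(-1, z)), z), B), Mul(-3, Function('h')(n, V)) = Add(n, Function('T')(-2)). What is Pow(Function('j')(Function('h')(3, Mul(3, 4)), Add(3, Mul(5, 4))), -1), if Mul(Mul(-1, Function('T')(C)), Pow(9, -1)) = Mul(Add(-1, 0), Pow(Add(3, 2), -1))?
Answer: Rational(-5, 58) ≈ -0.086207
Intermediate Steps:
Function('T')(C) = Rational(9, 5) (Function('T')(C) = Mul(-9, Mul(Add(-1, 0), Pow(Add(3, 2), -1))) = Mul(-9, Mul(-1, Pow(5, -1))) = Mul(-9, Mul(-1, Rational(1, 5))) = Mul(-9, Rational(-1, 5)) = Rational(9, 5))
Function('h')(n, V) = Add(Rational(-3, 5), Mul(Rational(-1, 3), n)) (Function('h')(n, V) = Mul(Rational(-1, 3), Add(n, Rational(9, 5))) = Mul(Rational(-1, 3), Add(Rational(9, 5), n)) = Add(Rational(-3, 5), Mul(Rational(-1, 3), n)))
Function('j')(B, z) = Add(-10, B)
Pow(Function('j')(Function('h')(3, Mul(3, 4)), Add(3, Mul(5, 4))), -1) = Pow(Add(-10, Add(Rational(-3, 5), Mul(Rational(-1, 3), 3))), -1) = Pow(Add(-10, Add(Rational(-3, 5), -1)), -1) = Pow(Add(-10, Rational(-8, 5)), -1) = Pow(Rational(-58, 5), -1) = Rational(-5, 58)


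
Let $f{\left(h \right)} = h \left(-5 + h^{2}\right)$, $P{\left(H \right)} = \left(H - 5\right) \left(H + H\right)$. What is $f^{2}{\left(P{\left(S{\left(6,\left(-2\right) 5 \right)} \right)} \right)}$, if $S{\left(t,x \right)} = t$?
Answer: $2782224$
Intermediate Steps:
$P{\left(H \right)} = 2 H \left(-5 + H\right)$ ($P{\left(H \right)} = \left(-5 + H\right) 2 H = 2 H \left(-5 + H\right)$)
$f^{2}{\left(P{\left(S{\left(6,\left(-2\right) 5 \right)} \right)} \right)} = \left(2 \cdot 6 \left(-5 + 6\right) \left(-5 + \left(2 \cdot 6 \left(-5 + 6\right)\right)^{2}\right)\right)^{2} = \left(2 \cdot 6 \cdot 1 \left(-5 + \left(2 \cdot 6 \cdot 1\right)^{2}\right)\right)^{2} = \left(12 \left(-5 + 12^{2}\right)\right)^{2} = \left(12 \left(-5 + 144\right)\right)^{2} = \left(12 \cdot 139\right)^{2} = 1668^{2} = 2782224$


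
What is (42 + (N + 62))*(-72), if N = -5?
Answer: -7128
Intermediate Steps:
(42 + (N + 62))*(-72) = (42 + (-5 + 62))*(-72) = (42 + 57)*(-72) = 99*(-72) = -7128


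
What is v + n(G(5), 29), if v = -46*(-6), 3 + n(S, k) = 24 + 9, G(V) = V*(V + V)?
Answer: 306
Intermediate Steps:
G(V) = 2*V**2 (G(V) = V*(2*V) = 2*V**2)
n(S, k) = 30 (n(S, k) = -3 + (24 + 9) = -3 + 33 = 30)
v = 276
v + n(G(5), 29) = 276 + 30 = 306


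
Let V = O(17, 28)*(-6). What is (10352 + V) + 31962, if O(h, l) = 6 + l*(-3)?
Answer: 42782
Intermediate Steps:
O(h, l) = 6 - 3*l
V = 468 (V = (6 - 3*28)*(-6) = (6 - 84)*(-6) = -78*(-6) = 468)
(10352 + V) + 31962 = (10352 + 468) + 31962 = 10820 + 31962 = 42782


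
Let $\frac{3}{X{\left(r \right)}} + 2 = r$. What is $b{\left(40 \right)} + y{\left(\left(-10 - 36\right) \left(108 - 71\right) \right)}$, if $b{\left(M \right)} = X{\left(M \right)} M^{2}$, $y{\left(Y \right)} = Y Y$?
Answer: $\frac{55041676}{19} \approx 2.8969 \cdot 10^{6}$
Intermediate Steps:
$X{\left(r \right)} = \frac{3}{-2 + r}$
$y{\left(Y \right)} = Y^{2}$
$b{\left(M \right)} = \frac{3 M^{2}}{-2 + M}$ ($b{\left(M \right)} = \frac{3}{-2 + M} M^{2} = \frac{3 M^{2}}{-2 + M}$)
$b{\left(40 \right)} + y{\left(\left(-10 - 36\right) \left(108 - 71\right) \right)} = \frac{3 \cdot 40^{2}}{-2 + 40} + \left(\left(-10 - 36\right) \left(108 - 71\right)\right)^{2} = 3 \cdot 1600 \cdot \frac{1}{38} + \left(\left(-46\right) 37\right)^{2} = 3 \cdot 1600 \cdot \frac{1}{38} + \left(-1702\right)^{2} = \frac{2400}{19} + 2896804 = \frac{55041676}{19}$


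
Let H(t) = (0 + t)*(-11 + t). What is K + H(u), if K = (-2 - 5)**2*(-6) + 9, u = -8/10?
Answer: -6889/25 ≈ -275.56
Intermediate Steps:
u = -4/5 (u = -8*1/10 = -4/5 ≈ -0.80000)
H(t) = t*(-11 + t)
K = -285 (K = (-7)**2*(-6) + 9 = 49*(-6) + 9 = -294 + 9 = -285)
K + H(u) = -285 - 4*(-11 - 4/5)/5 = -285 - 4/5*(-59/5) = -285 + 236/25 = -6889/25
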